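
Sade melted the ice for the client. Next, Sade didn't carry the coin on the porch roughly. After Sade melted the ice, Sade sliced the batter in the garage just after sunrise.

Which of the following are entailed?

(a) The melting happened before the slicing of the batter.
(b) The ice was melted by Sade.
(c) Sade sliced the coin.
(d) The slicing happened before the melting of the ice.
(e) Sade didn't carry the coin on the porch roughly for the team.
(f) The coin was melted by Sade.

(a) Entailed — the narrative places the melting before the slicing.
(b) Entailed — every conjunct here is already in the original melting event.
(c) Not entailed — Sade sliced the batter, not the coin; the coin belongs to the carrying event.
(d) Not entailed — the narrative places the melting before the slicing, not after.
(e) Entailed — under negation, adding a further restriction is entailed: if no such carrying event occurred, none occurred for the team either.
(f) Not entailed — Sade melted the ice, not the coin; the coin belongs to the carrying event.

(a), (b), (e)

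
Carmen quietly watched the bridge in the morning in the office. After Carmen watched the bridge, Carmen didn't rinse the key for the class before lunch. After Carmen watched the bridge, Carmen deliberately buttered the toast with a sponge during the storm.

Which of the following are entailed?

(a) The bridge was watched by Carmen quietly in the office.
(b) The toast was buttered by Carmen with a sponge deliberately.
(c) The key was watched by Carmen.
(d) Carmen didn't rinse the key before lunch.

(a) Entailed — the original entails any weakening of itself; this just drops 'in the morning'.
(b) Entailed — dropping 'during the storm' leaves a sub-description the original still satisfies.
(c) Not entailed — Carmen watched the bridge, not the key; the key belongs to the rinsing event.
(d) Not entailed — dropping 'for the class' under negation is not valid — the original leaves open that Carmen rinsed the key some other way.

(a), (b)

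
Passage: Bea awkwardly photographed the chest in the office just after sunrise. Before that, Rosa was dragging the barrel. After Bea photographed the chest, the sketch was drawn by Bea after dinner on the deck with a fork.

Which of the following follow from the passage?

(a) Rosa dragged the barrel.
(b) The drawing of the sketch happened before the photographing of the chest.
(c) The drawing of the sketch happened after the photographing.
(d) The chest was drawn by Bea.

(a) Entailed — 'drag' is an activity; 'was dragging' entails that some dragging happened, so 'dragged' holds.
(b) Not entailed — the narrative places the photographing before the drawing, not after.
(c) Entailed — the narrative places the photographing before the drawing.
(d) Not entailed — Bea drew the sketch, not the chest; the chest belongs to the photographing event.

(a), (c)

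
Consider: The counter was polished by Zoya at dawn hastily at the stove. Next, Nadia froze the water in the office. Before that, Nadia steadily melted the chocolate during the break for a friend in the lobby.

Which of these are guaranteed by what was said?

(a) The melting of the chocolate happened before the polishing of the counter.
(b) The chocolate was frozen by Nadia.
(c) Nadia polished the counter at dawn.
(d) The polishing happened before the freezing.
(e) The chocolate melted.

(a) Not entailed — the narrative doesn't order the melting relative to the polishing.
(b) Not entailed — Nadia froze the water, not the chocolate; the chocolate belongs to the melting event.
(c) Not entailed — the passage has Zoya polishing the counter, not Nadia.
(d) Entailed — the narrative places the polishing before the freezing.
(e) Entailed — 'Nadia melted the chocolate' is causative; it entails the inchoative 'the chocolate melted'.

(d), (e)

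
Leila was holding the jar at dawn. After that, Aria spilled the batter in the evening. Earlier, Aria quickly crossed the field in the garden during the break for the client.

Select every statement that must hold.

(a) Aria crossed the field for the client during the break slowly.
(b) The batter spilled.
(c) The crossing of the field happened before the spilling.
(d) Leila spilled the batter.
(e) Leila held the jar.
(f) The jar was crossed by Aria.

(b), (c), (e)

(a) Not entailed — 'slowly' adds a manner not in (and inconsistent with) the original.
(b) Entailed — 'Aria spilled the batter' is causative; it entails the inchoative 'the batter spilled'.
(c) Entailed — the narrative places the crossing before the spilling.
(d) Not entailed — the passage has Aria spilling the batter, not Leila.
(e) Entailed — 'hold' is an activity; 'was holding' entails that some holding happened, so 'held' holds.
(f) Not entailed — Aria crossed the field, not the jar; the jar belongs to the holding event.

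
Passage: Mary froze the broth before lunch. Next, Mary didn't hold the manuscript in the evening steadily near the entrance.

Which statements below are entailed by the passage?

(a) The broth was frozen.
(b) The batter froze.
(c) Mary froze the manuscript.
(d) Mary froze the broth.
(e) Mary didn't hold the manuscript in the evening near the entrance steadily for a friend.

(a) Entailed — the original entails any weakening of itself; this just drops 'before lunch' and generalizes the agent.
(b) Not entailed — the broth is what froze, not the batter.
(c) Not entailed — Mary froze the broth, not the manuscript; the manuscript belongs to the holding event.
(d) Entailed — this follows by dropping conjuncts from the freezing event's description.
(e) Entailed — under negation, adding a further restriction is entailed: if no such holding event occurred, none occurred for a friend either.

(a), (d), (e)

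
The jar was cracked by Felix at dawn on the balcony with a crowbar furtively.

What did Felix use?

a crowbar

'with a crowbar' marks the instrument of the cracking event.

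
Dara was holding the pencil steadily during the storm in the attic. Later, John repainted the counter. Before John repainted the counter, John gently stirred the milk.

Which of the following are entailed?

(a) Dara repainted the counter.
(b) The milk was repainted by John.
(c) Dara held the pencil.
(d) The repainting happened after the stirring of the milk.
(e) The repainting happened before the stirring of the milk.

(c), (d)

(a) Not entailed — the passage has John repainting the counter, not Dara.
(b) Not entailed — John repainted the counter, not the milk; the milk belongs to the stirring event.
(c) Entailed — 'hold' is an activity; 'was holding' entails that some holding happened, so 'held' holds.
(d) Entailed — the narrative places the stirring before the repainting.
(e) Not entailed — the narrative places the stirring before the repainting, not after.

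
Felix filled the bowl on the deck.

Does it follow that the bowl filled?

'Felix filled the bowl' is the causative; it entails the inchoative 'the bowl filled'.

yes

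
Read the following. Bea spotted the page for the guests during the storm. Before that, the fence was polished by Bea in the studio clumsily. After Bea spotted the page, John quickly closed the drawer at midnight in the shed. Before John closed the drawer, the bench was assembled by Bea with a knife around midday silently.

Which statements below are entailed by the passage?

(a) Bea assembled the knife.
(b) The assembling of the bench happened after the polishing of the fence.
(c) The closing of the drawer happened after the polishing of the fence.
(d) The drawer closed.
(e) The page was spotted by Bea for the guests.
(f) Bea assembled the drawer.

(a) Not entailed — the knife is the instrument, not what was assembled.
(b) Not entailed — the narrative doesn't order the polishing relative to the assembling.
(c) Entailed — the narrative places the polishing before the closing.
(d) Entailed — 'John closed the drawer' is causative; it entails the inchoative 'the drawer closed'.
(e) Entailed — dropping 'during the storm' leaves a sub-description the original still satisfies.
(f) Not entailed — Bea assembled the bench, not the drawer; the drawer belongs to the closing event.

(c), (d), (e)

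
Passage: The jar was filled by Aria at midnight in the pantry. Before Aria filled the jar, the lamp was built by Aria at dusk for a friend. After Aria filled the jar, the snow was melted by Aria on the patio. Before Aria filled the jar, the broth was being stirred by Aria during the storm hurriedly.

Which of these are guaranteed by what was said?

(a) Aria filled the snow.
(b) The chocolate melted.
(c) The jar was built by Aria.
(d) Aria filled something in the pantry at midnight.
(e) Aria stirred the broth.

(a) Not entailed — Aria filled the jar, not the snow; the snow belongs to the melting event.
(b) Not entailed — the snow is what melted, not the chocolate.
(c) Not entailed — Aria built the lamp, not the jar; the jar belongs to the filling event.
(d) Entailed — the original entails any weakening of itself; this just generalizes the patient.
(e) Entailed — 'stir' is an activity; 'was stirring' entails that some stirring happened, so 'stirred' holds.

(d), (e)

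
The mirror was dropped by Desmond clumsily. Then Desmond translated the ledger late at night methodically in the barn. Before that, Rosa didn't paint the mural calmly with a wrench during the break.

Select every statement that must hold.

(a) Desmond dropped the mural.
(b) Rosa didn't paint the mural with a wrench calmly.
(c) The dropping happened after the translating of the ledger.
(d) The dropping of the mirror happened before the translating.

(d)

(a) Not entailed — Desmond dropped the mirror, not the mural; the mural belongs to the painting event.
(b) Not entailed — dropping 'during the break' under negation is not valid — the original leaves open that Rosa painted the mural some other way.
(c) Not entailed — the narrative places the dropping before the translating, not after.
(d) Entailed — the narrative places the dropping before the translating.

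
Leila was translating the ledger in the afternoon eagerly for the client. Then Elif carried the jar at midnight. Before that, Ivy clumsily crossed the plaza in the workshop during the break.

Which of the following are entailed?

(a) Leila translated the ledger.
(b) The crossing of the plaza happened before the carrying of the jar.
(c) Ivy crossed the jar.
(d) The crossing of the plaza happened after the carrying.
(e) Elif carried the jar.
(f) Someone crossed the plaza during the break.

(b), (e), (f)

(a) Not entailed — 'was translating' is progressive on an accomplishment; it does not entail the completed 'translated'.
(b) Entailed — the narrative places the crossing before the carrying.
(c) Not entailed — Ivy crossed the plaza, not the jar; the jar belongs to the carrying event.
(d) Not entailed — the narrative places the crossing before the carrying, not after.
(e) Entailed — dropping 'at midnight' leaves a sub-description the original still satisfies.
(f) Entailed — this follows by dropping conjuncts from the crossing event's description.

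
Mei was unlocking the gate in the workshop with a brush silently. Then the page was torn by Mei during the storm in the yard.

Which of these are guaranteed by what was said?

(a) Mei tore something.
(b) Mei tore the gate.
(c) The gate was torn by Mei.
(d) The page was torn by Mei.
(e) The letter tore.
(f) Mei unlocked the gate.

(a) Entailed — this follows by dropping conjuncts from the tearing event's description.
(b) Not entailed — Mei tore the page, not the gate; the gate belongs to the unlocking event.
(c) Not entailed — Mei tore the page, not the gate; the gate belongs to the unlocking event.
(d) Entailed — this follows by dropping conjuncts from the tearing event's description.
(e) Not entailed — the page is what tore, not the letter.
(f) Not entailed — 'was unlocking' is progressive on an accomplishment; it does not entail the completed 'unlocked'.

(a), (d)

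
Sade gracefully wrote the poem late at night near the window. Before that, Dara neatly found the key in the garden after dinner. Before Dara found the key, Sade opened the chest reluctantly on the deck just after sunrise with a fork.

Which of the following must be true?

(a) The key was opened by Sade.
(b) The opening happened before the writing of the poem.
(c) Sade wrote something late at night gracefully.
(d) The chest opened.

(a) Not entailed — Sade opened the chest, not the key; the key belongs to the finding event.
(b) Entailed — the narrative places the opening before the writing.
(c) Entailed — every conjunct here is already in the original writing event.
(d) Entailed — 'Sade opened the chest' is causative; it entails the inchoative 'the chest opened'.

(b), (c), (d)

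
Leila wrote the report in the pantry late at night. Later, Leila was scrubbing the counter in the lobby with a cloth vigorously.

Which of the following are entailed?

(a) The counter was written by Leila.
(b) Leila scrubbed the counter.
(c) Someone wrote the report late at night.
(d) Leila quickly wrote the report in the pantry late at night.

(b), (c)

(a) Not entailed — Leila wrote the report, not the counter; the counter belongs to the scrubbing event.
(b) Entailed — 'scrub' is an activity; 'was scrubbing' entails that some scrubbing happened, so 'scrubbed' holds.
(c) Entailed — this follows by dropping conjuncts from the writing event's description.
(d) Not entailed — 'quickly' adds information not in the original event.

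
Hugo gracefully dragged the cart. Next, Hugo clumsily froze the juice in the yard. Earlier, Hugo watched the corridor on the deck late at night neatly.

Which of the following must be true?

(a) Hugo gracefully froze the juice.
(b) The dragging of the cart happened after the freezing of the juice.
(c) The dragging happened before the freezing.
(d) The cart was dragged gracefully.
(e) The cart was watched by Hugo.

(a) Not entailed — 'gracefully' adds a manner not in (and inconsistent with) the original.
(b) Not entailed — the narrative places the dragging before the freezing, not after.
(c) Entailed — the narrative places the dragging before the freezing.
(d) Entailed — this follows by dropping conjuncts from the dragging event's description.
(e) Not entailed — Hugo watched the corridor, not the cart; the cart belongs to the dragging event.

(c), (d)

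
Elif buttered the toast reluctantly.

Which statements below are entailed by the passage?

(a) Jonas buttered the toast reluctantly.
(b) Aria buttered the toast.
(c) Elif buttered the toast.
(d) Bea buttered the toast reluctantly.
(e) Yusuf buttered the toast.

(c)

(a) Not entailed — the passage has Elif buttering the toast, not Jonas.
(b) Not entailed — the passage has Elif buttering the toast, not Aria.
(c) Entailed — every conjunct here is already in the original buttering event.
(d) Not entailed — the passage has Elif buttering the toast, not Bea.
(e) Not entailed — the passage has Elif buttering the toast, not Yusuf.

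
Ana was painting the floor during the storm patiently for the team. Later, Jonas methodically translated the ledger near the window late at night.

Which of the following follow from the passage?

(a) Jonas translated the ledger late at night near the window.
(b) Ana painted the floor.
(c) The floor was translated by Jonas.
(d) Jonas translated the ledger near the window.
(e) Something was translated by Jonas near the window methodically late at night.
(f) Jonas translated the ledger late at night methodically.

(a), (d), (e), (f)

(a) Entailed — every conjunct here is already in the original translating event.
(b) Not entailed — 'was painting' is progressive on an accomplishment; it does not entail the completed 'painted'.
(c) Not entailed — Jonas translated the ledger, not the floor; the floor belongs to the painting event.
(d) Entailed — this follows by dropping conjuncts from the translating event's description.
(e) Entailed — this follows by dropping conjuncts from the translating event's description.
(f) Entailed — every conjunct here is already in the original translating event.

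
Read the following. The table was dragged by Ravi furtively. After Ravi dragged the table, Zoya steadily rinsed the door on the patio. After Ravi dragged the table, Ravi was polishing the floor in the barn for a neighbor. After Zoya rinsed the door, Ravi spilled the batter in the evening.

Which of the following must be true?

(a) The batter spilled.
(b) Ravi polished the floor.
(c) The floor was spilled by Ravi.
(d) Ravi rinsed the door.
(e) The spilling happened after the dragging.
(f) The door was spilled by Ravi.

(a) Entailed — 'Ravi spilled the batter' is causative; it entails the inchoative 'the batter spilled'.
(b) Entailed — 'polish' is an activity; 'was polishing' entails that some polishing happened, so 'polished' holds.
(c) Not entailed — Ravi spilled the batter, not the floor; the floor belongs to the polishing event.
(d) Not entailed — the passage has Zoya rinsing the door, not Ravi.
(e) Entailed — the narrative places the dragging before the spilling.
(f) Not entailed — Ravi spilled the batter, not the door; the door belongs to the rinsing event.

(a), (b), (e)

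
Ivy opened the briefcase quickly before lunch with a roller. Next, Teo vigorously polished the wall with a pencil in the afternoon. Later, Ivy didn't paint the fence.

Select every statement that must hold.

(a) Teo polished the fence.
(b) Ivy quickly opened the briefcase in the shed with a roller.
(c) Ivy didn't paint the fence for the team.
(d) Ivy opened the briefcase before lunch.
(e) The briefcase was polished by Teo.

(c), (d)

(a) Not entailed — Teo polished the wall, not the fence; the fence belongs to the painting event.
(b) Not entailed — 'in the shed' adds information not in the original event.
(c) Entailed — under negation, adding a further restriction is entailed: if no such painting event occurred, none occurred for the team either.
(d) Entailed — dropping 'quickly', 'with a roller' leaves a sub-description the original still satisfies.
(e) Not entailed — Teo polished the wall, not the briefcase; the briefcase belongs to the opening event.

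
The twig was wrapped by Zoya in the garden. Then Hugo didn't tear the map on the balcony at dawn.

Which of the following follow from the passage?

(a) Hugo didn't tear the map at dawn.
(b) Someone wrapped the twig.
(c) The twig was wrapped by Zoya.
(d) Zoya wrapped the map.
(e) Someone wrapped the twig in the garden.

(b), (c), (e)

(a) Not entailed — dropping 'on the balcony' under negation is not valid — the original leaves open that Hugo tore the map some other way.
(b) Entailed — this follows by dropping conjuncts from the wrapping event's description.
(c) Entailed — dropping 'in the garden' leaves a sub-description the original still satisfies.
(d) Not entailed — Zoya wrapped the twig, not the map; the map belongs to the tearing event.
(e) Entailed — the original entails any weakening of itself; this just generalizes the agent.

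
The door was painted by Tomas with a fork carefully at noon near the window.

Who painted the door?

'Tomas' marks the agent of the painting event.

Tomas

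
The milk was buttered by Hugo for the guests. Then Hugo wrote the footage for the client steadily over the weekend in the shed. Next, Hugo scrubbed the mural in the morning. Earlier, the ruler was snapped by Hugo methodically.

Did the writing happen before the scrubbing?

yes

The narrative orders the writing before the scrubbing.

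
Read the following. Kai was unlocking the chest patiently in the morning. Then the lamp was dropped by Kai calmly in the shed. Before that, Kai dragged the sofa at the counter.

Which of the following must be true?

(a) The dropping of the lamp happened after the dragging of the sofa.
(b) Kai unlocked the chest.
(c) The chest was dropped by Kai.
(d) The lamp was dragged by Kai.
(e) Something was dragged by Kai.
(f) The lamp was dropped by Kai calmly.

(a), (e), (f)

(a) Entailed — the narrative places the dragging before the dropping.
(b) Not entailed — 'was unlocking' is progressive on an accomplishment; it does not entail the completed 'unlocked'.
(c) Not entailed — Kai dropped the lamp, not the chest; the chest belongs to the unlocking event.
(d) Not entailed — Kai dragged the sofa, not the lamp; the lamp belongs to the dropping event.
(e) Entailed — this follows by dropping conjuncts from the dragging event's description.
(f) Entailed — the original entails any weakening of itself; this just drops 'in the shed'.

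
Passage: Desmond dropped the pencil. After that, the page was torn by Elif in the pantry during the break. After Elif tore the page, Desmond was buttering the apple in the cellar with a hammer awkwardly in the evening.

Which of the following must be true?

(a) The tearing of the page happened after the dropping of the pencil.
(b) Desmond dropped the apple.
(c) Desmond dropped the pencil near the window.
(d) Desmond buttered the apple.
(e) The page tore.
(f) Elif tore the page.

(a) Entailed — the narrative places the dropping before the tearing.
(b) Not entailed — Desmond dropped the pencil, not the apple; the apple belongs to the buttering event.
(c) Not entailed — 'near the window' adds information not in the original event.
(d) Not entailed — 'was buttering' is progressive on an accomplishment; it does not entail the completed 'buttered'.
(e) Entailed — 'Elif tore the page' is causative; it entails the inchoative 'the page tore'.
(f) Entailed — every conjunct here is already in the original tearing event.

(a), (e), (f)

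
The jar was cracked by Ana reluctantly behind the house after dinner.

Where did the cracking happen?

'behind the house' marks the location of the cracking event.

behind the house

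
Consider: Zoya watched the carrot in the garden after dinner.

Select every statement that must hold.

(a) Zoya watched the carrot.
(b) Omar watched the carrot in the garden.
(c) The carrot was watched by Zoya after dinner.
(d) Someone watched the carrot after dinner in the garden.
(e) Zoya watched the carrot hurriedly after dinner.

(a), (c), (d)

(a) Entailed — every conjunct here is already in the original watching event.
(b) Not entailed — the passage has Zoya watching the carrot, not Omar.
(c) Entailed — every conjunct here is already in the original watching event.
(d) Entailed — this follows by dropping conjuncts from the watching event's description.
(e) Not entailed — 'hurriedly' adds information not in the original event.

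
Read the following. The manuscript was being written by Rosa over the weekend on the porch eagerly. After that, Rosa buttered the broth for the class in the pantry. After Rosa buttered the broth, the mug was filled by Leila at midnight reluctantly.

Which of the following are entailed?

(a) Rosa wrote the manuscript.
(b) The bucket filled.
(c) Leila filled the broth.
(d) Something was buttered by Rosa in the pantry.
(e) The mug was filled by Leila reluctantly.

(a) Not entailed — 'was writing' is progressive on an accomplishment; it does not entail the completed 'wrote'.
(b) Not entailed — the mug is what filled, not the bucket.
(c) Not entailed — Leila filled the mug, not the broth; the broth belongs to the buttering event.
(d) Entailed — dropping 'for the class' and generalizing the patient leaves a sub-description the original still satisfies.
(e) Entailed — this follows by dropping conjuncts from the filling event's description.

(d), (e)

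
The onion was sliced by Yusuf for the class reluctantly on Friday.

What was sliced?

the onion

'the onion' marks the patient of the slicing event.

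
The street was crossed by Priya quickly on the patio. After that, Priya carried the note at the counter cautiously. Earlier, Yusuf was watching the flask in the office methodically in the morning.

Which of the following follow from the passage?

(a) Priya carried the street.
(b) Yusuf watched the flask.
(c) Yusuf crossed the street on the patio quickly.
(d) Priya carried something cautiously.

(b), (d)

(a) Not entailed — Priya carried the note, not the street; the street belongs to the crossing event.
(b) Entailed — 'watch' is an activity; 'was watching' entails that some watching happened, so 'watched' holds.
(c) Not entailed — the passage has Priya crossing the street, not Yusuf.
(d) Entailed — every conjunct here is already in the original carrying event.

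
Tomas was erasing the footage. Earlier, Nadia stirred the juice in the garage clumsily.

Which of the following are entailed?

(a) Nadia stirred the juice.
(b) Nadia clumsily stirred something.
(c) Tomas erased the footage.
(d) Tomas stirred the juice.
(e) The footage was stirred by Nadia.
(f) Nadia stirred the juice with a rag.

(a) Entailed — every conjunct here is already in the original stirring event.
(b) Entailed — the original entails any weakening of itself; this just drops 'in the garage' and generalizes the patient.
(c) Not entailed — 'was erasing' is progressive on an accomplishment; it does not entail the completed 'erased'.
(d) Not entailed — the passage has Nadia stirring the juice, not Tomas.
(e) Not entailed — Nadia stirred the juice, not the footage; the footage belongs to the erasing event.
(f) Not entailed — 'with a rag' adds information not in the original event.

(a), (b)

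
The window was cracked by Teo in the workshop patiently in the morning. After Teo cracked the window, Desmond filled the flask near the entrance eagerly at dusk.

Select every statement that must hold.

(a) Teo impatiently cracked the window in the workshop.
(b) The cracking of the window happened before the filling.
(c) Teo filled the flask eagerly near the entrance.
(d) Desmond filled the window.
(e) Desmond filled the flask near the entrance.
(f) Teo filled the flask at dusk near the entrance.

(b), (e)

(a) Not entailed — 'impatiently' adds a manner not in (and inconsistent with) the original.
(b) Entailed — the narrative places the cracking before the filling.
(c) Not entailed — the passage has Desmond filling the flask, not Teo.
(d) Not entailed — Desmond filled the flask, not the window; the window belongs to the cracking event.
(e) Entailed — every conjunct here is already in the original filling event.
(f) Not entailed — the passage has Desmond filling the flask, not Teo.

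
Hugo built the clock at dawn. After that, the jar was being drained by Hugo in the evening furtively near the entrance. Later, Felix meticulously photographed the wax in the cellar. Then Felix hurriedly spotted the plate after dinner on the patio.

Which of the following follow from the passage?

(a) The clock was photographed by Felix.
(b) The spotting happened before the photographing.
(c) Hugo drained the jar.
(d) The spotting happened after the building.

(d)

(a) Not entailed — Felix photographed the wax, not the clock; the clock belongs to the building event.
(b) Not entailed — the narrative places the photographing before the spotting, not after.
(c) Not entailed — 'was draining' is progressive on an accomplishment; it does not entail the completed 'drained'.
(d) Entailed — the narrative places the building before the spotting.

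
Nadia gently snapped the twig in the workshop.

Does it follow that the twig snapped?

yes

'Nadia snapped the twig' is the causative; it entails the inchoative 'the twig snapped'.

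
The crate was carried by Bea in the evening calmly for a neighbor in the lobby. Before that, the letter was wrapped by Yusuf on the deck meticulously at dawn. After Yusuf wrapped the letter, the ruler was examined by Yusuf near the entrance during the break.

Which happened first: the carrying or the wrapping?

the wrapping

The connectives place the wrapping before the carrying.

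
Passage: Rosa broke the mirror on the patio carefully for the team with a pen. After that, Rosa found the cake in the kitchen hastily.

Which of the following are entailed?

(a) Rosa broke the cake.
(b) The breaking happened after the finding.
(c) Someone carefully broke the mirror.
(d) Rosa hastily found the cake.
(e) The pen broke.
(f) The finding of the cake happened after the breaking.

(c), (d), (f)

(a) Not entailed — Rosa broke the mirror, not the cake; the cake belongs to the finding event.
(b) Not entailed — the narrative places the breaking before the finding, not after.
(c) Entailed — dropping 'for the team', 'on the patio', 'with a pen' and generalizing the agent leaves a sub-description the original still satisfies.
(d) Entailed — this follows by dropping conjuncts from the finding event's description.
(e) Not entailed — the mirror is what broke, not the pen.
(f) Entailed — the narrative places the breaking before the finding.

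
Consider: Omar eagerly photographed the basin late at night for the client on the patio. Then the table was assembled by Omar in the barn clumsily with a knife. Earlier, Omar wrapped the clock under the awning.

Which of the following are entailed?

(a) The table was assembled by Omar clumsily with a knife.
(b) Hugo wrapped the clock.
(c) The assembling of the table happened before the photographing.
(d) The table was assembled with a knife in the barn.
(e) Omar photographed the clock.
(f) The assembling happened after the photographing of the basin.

(a) Entailed — every conjunct here is already in the original assembling event.
(b) Not entailed — the passage has Omar wrapping the clock, not Hugo.
(c) Not entailed — the narrative places the photographing before the assembling, not after.
(d) Entailed — dropping 'clumsily' and generalizing the agent leaves a sub-description the original still satisfies.
(e) Not entailed — Omar photographed the basin, not the clock; the clock belongs to the wrapping event.
(f) Entailed — the narrative places the photographing before the assembling.

(a), (d), (f)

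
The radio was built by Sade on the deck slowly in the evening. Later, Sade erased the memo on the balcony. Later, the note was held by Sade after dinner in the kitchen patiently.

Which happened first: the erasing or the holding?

The connectives place the erasing before the holding.

the erasing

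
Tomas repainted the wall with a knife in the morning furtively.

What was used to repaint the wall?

a knife

'with a knife' marks the instrument of the repainting event.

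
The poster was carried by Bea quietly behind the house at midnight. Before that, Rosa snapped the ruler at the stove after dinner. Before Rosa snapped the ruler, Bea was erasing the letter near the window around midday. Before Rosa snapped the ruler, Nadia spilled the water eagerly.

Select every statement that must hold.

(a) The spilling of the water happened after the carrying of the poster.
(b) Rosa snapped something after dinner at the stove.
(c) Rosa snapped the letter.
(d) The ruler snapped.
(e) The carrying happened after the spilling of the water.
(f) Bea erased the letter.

(a) Not entailed — the narrative places the spilling before the carrying, not after.
(b) Entailed — the original entails any weakening of itself; this just generalizes the patient.
(c) Not entailed — Rosa snapped the ruler, not the letter; the letter belongs to the erasing event.
(d) Entailed — 'Rosa snapped the ruler' is causative; it entails the inchoative 'the ruler snapped'.
(e) Entailed — the narrative places the spilling before the carrying.
(f) Not entailed — 'was erasing' is progressive on an accomplishment; it does not entail the completed 'erased'.

(b), (d), (e)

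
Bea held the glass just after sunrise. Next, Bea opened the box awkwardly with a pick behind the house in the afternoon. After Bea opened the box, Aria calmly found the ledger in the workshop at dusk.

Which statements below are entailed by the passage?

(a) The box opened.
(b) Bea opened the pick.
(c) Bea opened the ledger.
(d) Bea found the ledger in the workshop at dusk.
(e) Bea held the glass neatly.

(a) Entailed — 'Bea opened the box' is causative; it entails the inchoative 'the box opened'.
(b) Not entailed — the pick is the instrument, not what was opened.
(c) Not entailed — Bea opened the box, not the ledger; the ledger belongs to the finding event.
(d) Not entailed — the passage has Aria finding the ledger, not Bea.
(e) Not entailed — 'neatly' adds information not in the original event.

(a)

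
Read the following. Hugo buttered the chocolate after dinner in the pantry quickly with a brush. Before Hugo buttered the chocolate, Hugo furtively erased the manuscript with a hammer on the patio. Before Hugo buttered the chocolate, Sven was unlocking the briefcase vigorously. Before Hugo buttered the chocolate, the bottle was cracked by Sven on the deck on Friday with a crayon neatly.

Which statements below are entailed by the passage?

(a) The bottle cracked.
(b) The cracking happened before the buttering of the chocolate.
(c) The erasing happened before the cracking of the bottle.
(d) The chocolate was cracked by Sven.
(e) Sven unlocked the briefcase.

(a), (b)

(a) Entailed — 'Sven cracked the bottle' is causative; it entails the inchoative 'the bottle cracked'.
(b) Entailed — the narrative places the cracking before the buttering.
(c) Not entailed — the narrative doesn't order the erasing relative to the cracking.
(d) Not entailed — Sven cracked the bottle, not the chocolate; the chocolate belongs to the buttering event.
(e) Not entailed — 'was unlocking' is progressive on an accomplishment; it does not entail the completed 'unlocked'.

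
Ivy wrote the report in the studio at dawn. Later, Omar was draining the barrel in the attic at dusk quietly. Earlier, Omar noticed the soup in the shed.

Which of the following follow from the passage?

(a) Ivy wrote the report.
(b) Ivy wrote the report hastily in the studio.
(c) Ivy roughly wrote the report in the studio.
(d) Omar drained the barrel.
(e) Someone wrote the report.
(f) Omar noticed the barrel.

(a) Entailed — this follows by dropping conjuncts from the writing event's description.
(b) Not entailed — 'hastily' adds information not in the original event.
(c) Not entailed — 'roughly' adds information not in the original event.
(d) Not entailed — 'was draining' is progressive on an accomplishment; it does not entail the completed 'drained'.
(e) Entailed — every conjunct here is already in the original writing event.
(f) Not entailed — Omar noticed the soup, not the barrel; the barrel belongs to the draining event.

(a), (e)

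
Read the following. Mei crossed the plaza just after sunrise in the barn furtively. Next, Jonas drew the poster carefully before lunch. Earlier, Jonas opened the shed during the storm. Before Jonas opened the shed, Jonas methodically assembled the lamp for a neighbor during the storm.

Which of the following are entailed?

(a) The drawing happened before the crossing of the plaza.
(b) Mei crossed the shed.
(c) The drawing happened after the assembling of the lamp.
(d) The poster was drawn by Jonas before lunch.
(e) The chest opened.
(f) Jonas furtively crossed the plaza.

(c), (d)

(a) Not entailed — the narrative places the crossing before the drawing, not after.
(b) Not entailed — Mei crossed the plaza, not the shed; the shed belongs to the opening event.
(c) Entailed — the narrative places the assembling before the drawing.
(d) Entailed — every conjunct here is already in the original drawing event.
(e) Not entailed — the shed is what opened, not the chest.
(f) Not entailed — the passage has Mei crossing the plaza, not Jonas.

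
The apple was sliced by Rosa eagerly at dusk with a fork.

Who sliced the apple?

Rosa

'Rosa' marks the agent of the slicing event.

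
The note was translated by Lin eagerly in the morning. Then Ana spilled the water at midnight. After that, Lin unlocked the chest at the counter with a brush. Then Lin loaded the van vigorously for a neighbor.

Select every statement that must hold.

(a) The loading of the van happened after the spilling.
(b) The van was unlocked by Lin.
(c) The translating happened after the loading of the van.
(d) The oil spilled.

(a) Entailed — the narrative places the spilling before the loading.
(b) Not entailed — Lin unlocked the chest, not the van; the van belongs to the loading event.
(c) Not entailed — the narrative places the translating before the loading, not after.
(d) Not entailed — the water is what spilled, not the oil.

(a)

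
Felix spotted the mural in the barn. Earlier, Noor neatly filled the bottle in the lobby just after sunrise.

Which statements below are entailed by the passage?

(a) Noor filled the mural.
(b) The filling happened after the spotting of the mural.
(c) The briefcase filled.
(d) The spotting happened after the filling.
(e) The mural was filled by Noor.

(d)

(a) Not entailed — Noor filled the bottle, not the mural; the mural belongs to the spotting event.
(b) Not entailed — the narrative places the filling before the spotting, not after.
(c) Not entailed — the bottle is what filled, not the briefcase.
(d) Entailed — the narrative places the filling before the spotting.
(e) Not entailed — Noor filled the bottle, not the mural; the mural belongs to the spotting event.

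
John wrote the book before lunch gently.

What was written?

'the book' marks the patient of the writing event.

the book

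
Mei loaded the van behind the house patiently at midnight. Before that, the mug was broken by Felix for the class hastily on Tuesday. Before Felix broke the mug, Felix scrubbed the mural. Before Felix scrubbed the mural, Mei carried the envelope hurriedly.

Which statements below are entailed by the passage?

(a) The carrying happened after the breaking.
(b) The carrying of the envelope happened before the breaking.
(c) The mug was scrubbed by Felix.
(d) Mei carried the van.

(a) Not entailed — the narrative places the carrying before the breaking, not after.
(b) Entailed — the narrative places the carrying before the breaking.
(c) Not entailed — Felix scrubbed the mural, not the mug; the mug belongs to the breaking event.
(d) Not entailed — Mei carried the envelope, not the van; the van belongs to the loading event.

(b)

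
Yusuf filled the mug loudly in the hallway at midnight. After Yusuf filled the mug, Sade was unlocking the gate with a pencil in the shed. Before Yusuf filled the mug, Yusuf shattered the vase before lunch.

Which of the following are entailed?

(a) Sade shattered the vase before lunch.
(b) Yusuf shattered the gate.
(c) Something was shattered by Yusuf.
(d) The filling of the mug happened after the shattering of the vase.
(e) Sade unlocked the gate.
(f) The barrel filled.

(c), (d)

(a) Not entailed — the passage has Yusuf shattering the vase, not Sade.
(b) Not entailed — Yusuf shattered the vase, not the gate; the gate belongs to the unlocking event.
(c) Entailed — this follows by dropping conjuncts from the shattering event's description.
(d) Entailed — the narrative places the shattering before the filling.
(e) Not entailed — 'was unlocking' is progressive on an accomplishment; it does not entail the completed 'unlocked'.
(f) Not entailed — the mug is what filled, not the barrel.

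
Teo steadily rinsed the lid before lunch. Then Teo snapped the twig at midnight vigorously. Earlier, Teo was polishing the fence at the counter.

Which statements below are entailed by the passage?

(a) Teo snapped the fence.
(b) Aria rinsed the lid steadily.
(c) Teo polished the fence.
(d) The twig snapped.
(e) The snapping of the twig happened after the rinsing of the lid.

(c), (d), (e)

(a) Not entailed — Teo snapped the twig, not the fence; the fence belongs to the polishing event.
(b) Not entailed — the passage has Teo rinsing the lid, not Aria.
(c) Entailed — 'polish' is an activity; 'was polishing' entails that some polishing happened, so 'polished' holds.
(d) Entailed — 'Teo snapped the twig' is causative; it entails the inchoative 'the twig snapped'.
(e) Entailed — the narrative places the rinsing before the snapping.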